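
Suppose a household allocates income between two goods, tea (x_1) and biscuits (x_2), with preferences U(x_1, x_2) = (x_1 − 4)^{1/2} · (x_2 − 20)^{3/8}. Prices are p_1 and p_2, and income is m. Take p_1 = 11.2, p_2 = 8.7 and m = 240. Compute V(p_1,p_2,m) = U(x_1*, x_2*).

V = 1.0571

Let x_1' = x_1−4, x_2' = x_2−20. MRS = (4/3)·x_2'/x_1' = p_1/p_2.
Substituting into the budget: x_1* = 4 + 4/7·(m − 4·p_1 − 20·p_2)/p_1, and x_2* = 20 + 3/7·(…)/p_2.
Discretionary income = 240 − 4·11.2 − 20·8.7 = 21.2; x_1* = 4 + 4/7·21.2/11.2 = 5.0816; x_2* = 20 + 3/7·21.2/8.7 = 21.0443.
Utility at the optimum: U(5.0816, 21.0443) = 1.0571.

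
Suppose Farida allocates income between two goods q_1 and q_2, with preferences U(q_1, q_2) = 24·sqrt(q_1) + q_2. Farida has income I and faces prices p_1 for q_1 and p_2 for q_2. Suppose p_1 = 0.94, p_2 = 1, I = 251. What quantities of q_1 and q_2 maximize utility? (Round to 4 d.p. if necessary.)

Utility is quasi-linear in q_2; the FOC for q_1 is 12/√q_1 = p_1/p_2.
Solve: √q_1 = 12·p_2/p_1, so q_1*(p_1,p_2) = (12·p_2/p_1)², and q_2* = (I − p_1·q_1*)/p_2.
Plugging in: q_1* = (12·1/0.94)² = 162.9697, q_2* = 97.8085.

q_1* = 162.9697, q_2* = 97.8085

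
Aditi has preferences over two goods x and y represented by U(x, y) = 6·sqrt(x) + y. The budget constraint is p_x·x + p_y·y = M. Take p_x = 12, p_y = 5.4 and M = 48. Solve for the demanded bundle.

x* = 1.8225, y* = 4.8389

MU_x = 3/√x, MU_y = 1. Tangency: 3/√x = p_x/p_y.
Solve: √x = 3·p_y/p_x, so x*(p_x,p_y) = (3·p_y/p_x)², and y* = (M − p_x·x*)/p_y.
Plugging in: x* = (3·5.4/12)² = 1.8225, y* = 4.8389.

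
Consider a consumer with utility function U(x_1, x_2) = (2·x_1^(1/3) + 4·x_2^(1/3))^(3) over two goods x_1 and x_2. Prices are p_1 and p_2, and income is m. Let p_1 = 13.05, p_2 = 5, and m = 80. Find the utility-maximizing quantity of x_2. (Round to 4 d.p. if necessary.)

x_2* = 13.1272

Substitute x_2 = (x_2/x_1)·x_1 into the budget: x_1* = m/(p_1 + p_2·(x_2/x_1)).
Numerically x_2/x_1 = 11.926301, so x_1* = 80/(13.05 + 5·11.926301) = 1.1007 and x_2* = 11.926301·1.1007 = 13.1272.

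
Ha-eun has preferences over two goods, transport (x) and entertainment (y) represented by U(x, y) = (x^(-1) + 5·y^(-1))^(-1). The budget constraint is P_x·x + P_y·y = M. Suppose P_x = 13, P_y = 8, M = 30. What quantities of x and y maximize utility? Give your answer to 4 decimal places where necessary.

x* = 0.8379, y* = 2.3884

MRS = MU_x/MU_y = (1/5)·(y/x)^(2). Set equal to P_x/P_y.
Hence y/x = (5·P_x/P_y)^(1/(2)), i.e. raised to the 0.5 power.
Substitute y = (y/x)·x into the budget: x* = M/(P_x + P_y·(y/x)).
Numerically y/x = 2.850439, so x* = 30/(13 + 8·2.850439) = 0.8379 and y* = 2.850439·0.8379 = 2.3884.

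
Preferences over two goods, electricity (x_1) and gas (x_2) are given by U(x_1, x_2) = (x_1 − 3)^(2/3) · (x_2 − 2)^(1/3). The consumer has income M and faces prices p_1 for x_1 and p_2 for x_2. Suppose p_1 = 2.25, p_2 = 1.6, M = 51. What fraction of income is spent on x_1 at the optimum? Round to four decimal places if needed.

Let x_1' = x_1−3, x_2' = x_2−2. MRS = 2·x_2'/x_1' = p_1/p_2.
Substituting into the budget: x_1* = 3 + 2/3·(M − 3·p_1 − 2·p_2)/p_1, and x_2* = 2 + 1/3·(…)/p_2.
Discretionary income = 51 − 3·2.25 − 2·1.6 = 41.05; x_1* = 3 + 2/3·41.05/2.25 = 15.163; x_2* = 2 + 1/3·41.05/1.6 = 10.5521.
Expenditure on x_1: 2.25·15.163 = 34.1167; share = 0.669.

share on x_1 = 0.669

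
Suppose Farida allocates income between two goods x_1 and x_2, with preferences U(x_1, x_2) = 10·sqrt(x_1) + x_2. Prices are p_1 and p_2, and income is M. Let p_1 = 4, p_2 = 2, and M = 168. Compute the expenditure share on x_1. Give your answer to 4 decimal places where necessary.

Set MRS = p_1/p_2: 5·x_1^(−1/2) = p_1/p_2.
Solve: √x_1 = 5·p_2/p_1, so x_1*(p_1,p_2) = (5·p_2/p_1)², and x_2* = (M − p_1·x_1*)/p_2.
Plugging in: x_1* = (5·2/4)² = 6.25, x_2* = 71.5.
Expenditure on x_1: 4·6.25 = 25; share = 0.1488.

share on x_1 = 0.1488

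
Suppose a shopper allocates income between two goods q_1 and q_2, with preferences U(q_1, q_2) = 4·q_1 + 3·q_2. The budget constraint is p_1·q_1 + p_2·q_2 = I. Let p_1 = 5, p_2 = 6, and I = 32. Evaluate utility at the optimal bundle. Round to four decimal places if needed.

V = 25.6

Perfect substitutes: compare marginal utility per dollar. 4/p_1 vs 3/p_2 → 0.8 vs 0.5.
q_1 gives more utility per dollar, so spend all income on q_1: q_1* = I/p_1, q_2* = 0.
Numerically: q_1* = 6.4, q_2* = 0.
Utility at the optimum: U(6.4, 0) = 25.6.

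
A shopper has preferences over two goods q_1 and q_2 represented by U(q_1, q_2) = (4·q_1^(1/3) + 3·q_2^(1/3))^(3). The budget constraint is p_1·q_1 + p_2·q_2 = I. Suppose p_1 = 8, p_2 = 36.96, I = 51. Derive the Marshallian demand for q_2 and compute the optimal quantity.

MRS = MU_q_1/MU_q_2 = (4/3)·(q_2/q_1)^(2/3). Set equal to p_1/p_2.
Solve for the ratio: q_2/q_1 = [(3/4)·p_1/p_2]^(1.5).
Substitute q_2 = (q_2/q_1)·q_1 into the budget: q_1* = I/(p_1 + p_2·(q_2/q_1)).
Numerically q_2/q_1 = 0.065408, so q_1* = 51/(8 + 36.96·0.065408) = 4.8956 and q_2* = 0.065408·4.8956 = 0.3202.

q_2* = 0.3202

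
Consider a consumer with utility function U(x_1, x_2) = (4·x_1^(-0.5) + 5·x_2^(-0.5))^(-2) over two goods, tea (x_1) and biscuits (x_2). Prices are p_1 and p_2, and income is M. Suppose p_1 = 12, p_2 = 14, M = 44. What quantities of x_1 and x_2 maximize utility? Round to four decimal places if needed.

Substitute x_2 = (x_2/x_1)·x_1 into the budget: x_1* = M/(p_1 + p_2·(x_2/x_1)).
Numerically x_2/x_1 = 1.047069, so x_1* = 44/(12 + 14·1.047069) = 1.6505 and x_2* = 1.047069·1.6505 = 1.7282.

x_1* = 1.6505, x_2* = 1.7282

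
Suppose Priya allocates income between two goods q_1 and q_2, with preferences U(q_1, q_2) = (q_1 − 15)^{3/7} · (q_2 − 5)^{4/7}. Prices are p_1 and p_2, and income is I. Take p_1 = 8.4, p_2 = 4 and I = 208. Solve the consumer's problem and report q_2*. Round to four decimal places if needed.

q_2* = 13.8571

MRS = (3/4)·(q_2−5)/(q_1−15). Tangency with p_1/p_2 gives q_2−5 = (4/3)·(p_1/p_2)·(q_1−15).
Substituting into the budget: q_1* = 15 + 3/7·(I − 15·p_1 − 5·p_2)/p_1, and q_2* = 5 + 4/7·(…)/p_2.
Discretionary income = 208 − 15·8.4 − 5·4 = 62; q_2* = 5 + 4/7·62/4 = 13.8571.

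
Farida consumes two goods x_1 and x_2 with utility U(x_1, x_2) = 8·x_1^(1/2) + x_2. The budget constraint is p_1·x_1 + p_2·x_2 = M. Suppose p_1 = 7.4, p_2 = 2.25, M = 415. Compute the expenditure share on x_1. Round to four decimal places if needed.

share on x_1 = 0.0264

Plugging in: x_1* = (4·2.25/7.4)² = 1.4792, x_2* = 179.5796.
Expenditure on x_1: 7.4·1.4792 = 10.9459; share = 0.0264.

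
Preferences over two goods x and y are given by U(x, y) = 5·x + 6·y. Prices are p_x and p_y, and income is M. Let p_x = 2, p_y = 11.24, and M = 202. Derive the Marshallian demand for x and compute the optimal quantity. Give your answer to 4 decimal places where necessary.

x* = 101

Linear utility — the consumer picks whichever good has higher MU/price: 5/2 = 2.5 vs 6/11.24 = 0.5338.
x gives more utility per dollar, so spend all income on x: x* = M/p_x, y* = 0.
Numerically: x* = 101, y* = 0.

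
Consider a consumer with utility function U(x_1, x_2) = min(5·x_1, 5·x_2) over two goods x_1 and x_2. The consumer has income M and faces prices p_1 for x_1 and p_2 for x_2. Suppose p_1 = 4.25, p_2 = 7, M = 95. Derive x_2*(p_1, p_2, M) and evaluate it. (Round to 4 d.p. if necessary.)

x_2* = 8.4444

Leontief preferences: the optimum is at the kink where x_1/5 = x_2/5, i.e. x_2 = x_1.
Budget: p_1·x_1 + p_2·x_1 = M, so (5·p_1 + 5·p_2)·x_1 = 5·M.
Demand: x_1*(p_1,p_2,M) = 5·M/(5·p_1 + 5·p_2), x_2* = 5·M/(5·p_1 + 5·p_2).
Here 5·4.25 + 5·7 = 56.25, giving x_2* = 8.4444.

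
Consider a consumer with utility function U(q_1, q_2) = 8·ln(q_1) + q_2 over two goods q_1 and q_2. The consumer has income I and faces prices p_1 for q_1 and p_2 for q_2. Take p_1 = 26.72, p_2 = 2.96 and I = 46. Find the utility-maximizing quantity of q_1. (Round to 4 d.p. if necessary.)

Set MRS = p_1/p_2: (8/q_1)/1 = p_1/p_2.
So q_1*(p_1,p_2) = 8·p_2/p_1, independent of income; and q_2* = (I − 8·p_2)/p_2.
At the given prices: q_1* = 8·2.96/26.72 = 0.8862.

q_1* = 0.8862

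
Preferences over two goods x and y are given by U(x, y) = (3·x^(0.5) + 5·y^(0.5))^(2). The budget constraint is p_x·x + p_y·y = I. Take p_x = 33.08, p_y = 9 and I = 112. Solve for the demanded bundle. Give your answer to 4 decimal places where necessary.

MRS = MU_x/MU_y = (3/5)·(y/x)^(0.5). Set equal to p_x/p_y.
Solve for the ratio: y/x = [(5/3)·p_x/p_y]^(2).
With the ratio pinned down, the budget gives x* = I/(p_x + p_y·(y/x)) and y* = (y/x)·x*.
Numerically y/x = 37.526968, so x* = 112/(33.08 + 9·37.526968) = 0.302 and y* = 37.526968·0.302 = 11.3343.

x* = 0.302, y* = 11.3343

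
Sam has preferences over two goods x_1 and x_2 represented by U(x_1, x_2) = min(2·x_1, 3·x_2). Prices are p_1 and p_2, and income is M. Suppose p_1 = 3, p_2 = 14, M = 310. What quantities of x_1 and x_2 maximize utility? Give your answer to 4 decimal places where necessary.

x_1* = 25.1351, x_2* = 16.7568

With perfect complements, no substitution: consume in ratio x_1:x_2 = 3:2.
Budget: p_1·x_1 + p_2·(2/3)·x_1 = M, so (3·p_1 + 2·p_2)·x_1 = 3·M.
Demand: x_1*(p_1,p_2,M) = 3·M/(3·p_1 + 2·p_2), x_2* = 2·M/(3·p_1 + 2·p_2).
Here 3·3 + 2·14 = 37, giving x_1* = 25.1351 and x_2* = 16.7568.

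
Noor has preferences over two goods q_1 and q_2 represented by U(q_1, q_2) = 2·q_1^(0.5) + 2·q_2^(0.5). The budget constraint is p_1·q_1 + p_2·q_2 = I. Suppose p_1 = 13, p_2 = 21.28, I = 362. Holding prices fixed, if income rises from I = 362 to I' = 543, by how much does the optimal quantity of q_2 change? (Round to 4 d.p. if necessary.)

Substitute q_2 = (q_2/q_1)·q_1 into the budget: q_1* = I/(p_1 + p_2·(q_2/q_1)).
Numerically q_2/q_1 = 0.373202, so q_1* = 362/(13 + 21.28·0.373202) = 17.2861 and q_2* = 0.373202·17.2861 = 6.4512.
At I' = 543: q_2* = 9.6768. Change: 9.6768 − 6.4512 = 3.2256.

Δq_2* = 3.2256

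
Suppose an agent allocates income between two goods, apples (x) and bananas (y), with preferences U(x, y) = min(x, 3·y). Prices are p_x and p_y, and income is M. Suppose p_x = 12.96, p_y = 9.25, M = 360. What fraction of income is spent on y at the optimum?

Demand: x*(p_x,p_y,M) = 3·M/(3·p_x + p_y), y* = M/(3·p_x + p_y).
Here 3·12.96 + 9.25 = 48.13, giving x* = 22.4392 and y* = 7.4797.
Expenditure on y: 9.25·7.4797 = 69.1876; share = 0.1922.

share on y = 0.1922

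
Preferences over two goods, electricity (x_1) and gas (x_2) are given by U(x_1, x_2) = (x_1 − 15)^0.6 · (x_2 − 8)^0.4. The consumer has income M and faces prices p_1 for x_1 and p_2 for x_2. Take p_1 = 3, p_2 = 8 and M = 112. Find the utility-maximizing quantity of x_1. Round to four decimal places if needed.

x_1* = 15.6

Substituting into the budget: x_1* = 15 + 0.6·(M − 15·p_1 − 8·p_2)/p_1, and x_2* = 8 + 0.4·(…)/p_2.
Discretionary income = 112 − 15·3 − 8·8 = 3; x_1* = 15 + 0.6·3/3 = 15.6.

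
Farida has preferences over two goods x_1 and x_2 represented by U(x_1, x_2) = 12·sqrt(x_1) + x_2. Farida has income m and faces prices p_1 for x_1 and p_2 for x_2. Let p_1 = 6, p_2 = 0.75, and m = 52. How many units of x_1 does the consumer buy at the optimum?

Solve: √x_1 = 6·p_2/p_1, so x_1*(p_1,p_2) = (6·p_2/p_1)², and x_2* = (m − p_1·x_1*)/p_2.
Plugging in: x_1* = (6·0.75/6)² = 0.5625.

x_1* = 0.5625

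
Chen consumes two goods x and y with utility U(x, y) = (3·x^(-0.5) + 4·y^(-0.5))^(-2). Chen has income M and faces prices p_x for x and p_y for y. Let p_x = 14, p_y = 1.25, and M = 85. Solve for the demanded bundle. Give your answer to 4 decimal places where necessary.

From the CES first-order condition, (3/4)·(y/x)^(1.5) = p_x/p_y.
Solve for the ratio: y/x = [(4/3)·p_x/p_y]^(2/3).
Substitute y = (y/x)·x into the budget: x* = M/(p_x + p_y·(y/x)).
Numerically y/x = 6.064167, so x* = 85/(14 + 1.25·6.064167) = 3.9388 and y* = 6.064167·3.9388 = 23.8855.

x* = 3.9388, y* = 23.8855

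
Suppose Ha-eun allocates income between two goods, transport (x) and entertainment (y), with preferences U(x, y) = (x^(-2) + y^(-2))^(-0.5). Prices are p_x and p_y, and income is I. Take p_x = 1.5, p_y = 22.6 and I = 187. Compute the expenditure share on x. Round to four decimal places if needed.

From the CES first-order condition, (y/x)^(3) = p_x/p_y.
Hence y/x = (p_x/p_y)^(1/(3)), i.e. raised to the 1/3 power.
Substitute y = (y/x)·x into the budget: x* = I/(p_x + p_y·(y/x)).
Numerically y/x = 0.404881, so x* = 187/(1.5 + 22.6·0.404881) = 17.5582 and y* = 0.404881·17.5582 = 7.109.
Expenditure on x: 1.5·17.5582 = 26.3372; share = 0.1408.

share on x = 0.1408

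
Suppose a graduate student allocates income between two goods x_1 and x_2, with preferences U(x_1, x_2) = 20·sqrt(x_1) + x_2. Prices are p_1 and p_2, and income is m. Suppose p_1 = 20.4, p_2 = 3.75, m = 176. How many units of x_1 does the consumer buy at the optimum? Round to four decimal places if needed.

x_1* = 3.3791

Solve: √x_1 = 10·p_2/p_1, so x_1*(p_1,p_2) = (10·p_2/p_1)², and x_2* = (m − p_1·x_1*)/p_2.
Plugging in: x_1* = (10·3.75/20.4)² = 3.3791.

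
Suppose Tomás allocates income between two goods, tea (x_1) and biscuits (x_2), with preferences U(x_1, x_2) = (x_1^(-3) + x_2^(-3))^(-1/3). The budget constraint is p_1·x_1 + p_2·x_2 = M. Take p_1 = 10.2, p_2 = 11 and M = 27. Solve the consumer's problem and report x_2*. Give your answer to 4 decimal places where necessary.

x_2* = 1.262

MRS = MU_x_1/MU_x_2 = (x_2/x_1)^(4). Set equal to p_1/p_2.
Solve for the ratio: x_2/x_1 = [p_1/p_2]^(0.25).
Substitute x_2 = (x_2/x_1)·x_1 into the budget: x_1* = M/(p_1 + p_2·(x_2/x_1)).
Numerically x_2/x_1 = 0.9813, so x_1* = 27/(10.2 + 11·0.9813) = 1.2861 and x_2* = 0.9813·1.2861 = 1.262.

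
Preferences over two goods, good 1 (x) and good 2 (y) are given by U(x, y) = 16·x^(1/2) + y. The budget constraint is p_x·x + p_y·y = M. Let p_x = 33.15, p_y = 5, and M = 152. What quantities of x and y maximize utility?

x* = 1.456, y* = 20.7469

Set MRS = p_x/p_y: 8·x^(−1/2) = p_x/p_y.
Thus x* = (8·p_y/p_x)² — independent of M — with the rest of income spent on y.
Plugging in: x* = (8·5/33.15)² = 1.456, y* = 20.7469.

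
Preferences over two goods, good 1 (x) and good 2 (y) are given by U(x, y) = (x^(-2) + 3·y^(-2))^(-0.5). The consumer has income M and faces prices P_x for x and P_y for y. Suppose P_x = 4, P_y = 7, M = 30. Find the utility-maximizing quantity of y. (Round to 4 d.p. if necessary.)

y* = 2.9007

MRS = MU_x/MU_y = (1/3)·(y/x)^(3). Set equal to P_x/P_y.
Solve for the ratio: y/x = [3·P_x/P_y]^(1/3).
With the ratio pinned down, the budget gives x* = M/(P_x + P_y·(y/x)) and y* = (y/x)·x*.
Numerically y/x = 1.196817, so x* = 30/(4 + 7·1.196817) = 2.4237 and y* = 1.196817·2.4237 = 2.9007.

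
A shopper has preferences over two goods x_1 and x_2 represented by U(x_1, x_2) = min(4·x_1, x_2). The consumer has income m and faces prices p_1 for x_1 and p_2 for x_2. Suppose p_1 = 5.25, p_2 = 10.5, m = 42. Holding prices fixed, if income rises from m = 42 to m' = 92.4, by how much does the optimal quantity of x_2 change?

With perfect complements, no substitution: consume in ratio x_1:x_2 = 1:4.
Budget: p_1·x_1 + p_2·4·x_1 = m, so (p_1 + 4·p_2)·x_1 = m.
Demand: x_1*(p_1,p_2,m) = m/(p_1 + 4·p_2), x_2* = 4·m/(p_1 + 4·p_2).
Here 5.25 + 4·10.5 = 47.25, giving x_2* = 3.5556.
At m' = 92.4: x_2* = 7.8222. Change: 7.8222 − 3.5556 = 4.2667.

Δx_2* = 4.2667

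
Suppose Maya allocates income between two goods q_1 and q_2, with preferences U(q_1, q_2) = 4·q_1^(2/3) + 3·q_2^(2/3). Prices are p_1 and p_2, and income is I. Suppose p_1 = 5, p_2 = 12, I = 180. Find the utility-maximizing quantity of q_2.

q_2* = 1.0237

With the ratio pinned down, the budget gives q_1* = I/(p_1 + p_2·(q_2/q_1)) and q_2* = (q_2/q_1)·q_1*.
Numerically q_2/q_1 = 0.030518, so q_1* = 180/(5 + 12·0.030518) = 33.5432 and q_2* = 0.030518·33.5432 = 1.0237.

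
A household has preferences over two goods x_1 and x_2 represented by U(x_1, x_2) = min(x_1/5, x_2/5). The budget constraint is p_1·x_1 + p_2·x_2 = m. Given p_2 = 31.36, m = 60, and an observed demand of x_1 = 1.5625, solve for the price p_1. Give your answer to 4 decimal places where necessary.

p_1 = 7.04

With perfect complements, no substitution: consume in ratio x_1:x_2 = 5:5.
Budget: p_1·x_1 + p_2·x_1 = m, so (5·p_1 + 5·p_2)·x_1 = 5·m.
Demand: x_1*(p_1,p_2,m) = 5·m/(5·p_1 + 5·p_2), x_2* = 5·m/(5·p_1 + 5·p_2).
Set x_1* = 1.5625 in the demand function and solve for p_1: p_1 = 7.04.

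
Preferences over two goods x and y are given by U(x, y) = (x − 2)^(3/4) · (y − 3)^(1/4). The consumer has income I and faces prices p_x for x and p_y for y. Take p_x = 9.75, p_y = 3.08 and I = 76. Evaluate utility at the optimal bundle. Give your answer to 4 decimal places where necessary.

V = 3.6845

This is Cobb-Douglas in (x−2, y−3): tangency gives 0.75·p_y·(y−3) = 0.25·p_x·(x−2).
After buying the subsistence bundle (2, 3), a share 0.75 of the remaining income goes to x: x* = 2 + 0.75·(I − 2p_x − 3p_y)/p_x.
Discretionary income = 76 − 2·9.75 − 3·3.08 = 47.26; x* = 2 + 0.75·47.26/9.75 = 5.6354; y* = 3 + 0.25·47.26/3.08 = 6.836.
Utility at the optimum: U(5.6354, 6.836) = 3.6845.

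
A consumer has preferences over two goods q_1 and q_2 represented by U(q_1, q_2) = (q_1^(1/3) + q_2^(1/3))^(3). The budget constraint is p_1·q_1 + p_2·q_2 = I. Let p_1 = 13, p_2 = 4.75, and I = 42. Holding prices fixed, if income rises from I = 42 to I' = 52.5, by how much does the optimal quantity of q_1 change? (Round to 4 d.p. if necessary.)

Δq_1* = 0.3043

MRS = MU_q_1/MU_q_2 = (q_2/q_1)^(2/3). Set equal to p_1/p_2.
Solve for the ratio: q_2/q_1 = [p_1/p_2]^(1.5).
Substitute q_2 = (q_2/q_1)·q_1 into the budget: q_1* = I/(p_1 + p_2·(q_2/q_1)).
Numerically q_2/q_1 = 4.527668, so q_1* = 42/(13 + 4.75·4.527668) = 1.2172.
At I' = 52.5: q_1* = 1.5215. Change: 1.5215 − 1.2172 = 0.3043.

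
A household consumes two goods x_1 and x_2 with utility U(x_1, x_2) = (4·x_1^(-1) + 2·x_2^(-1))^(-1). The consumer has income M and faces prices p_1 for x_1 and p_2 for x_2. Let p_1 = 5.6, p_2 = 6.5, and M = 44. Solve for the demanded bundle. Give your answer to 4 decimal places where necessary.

x_1* = 4.4597, x_2* = 2.927

MU_x_1 ∝ 4·x_1^(-2), MU_x_2 ∝ 2·x_2^(-2), so MRS = 2·(x_2/x_1)^(2) = p_1/p_2.
Hence x_2/x_1 = ((1/2)·p_1/p_2)^(1/(2)), i.e. raised to the 0.5 power.
With the ratio pinned down, the budget gives x_1* = M/(p_1 + p_2·(x_2/x_1)) and x_2* = (x_2/x_1)·x_1*.
Numerically x_2/x_1 = 0.65633, so x_1* = 44/(5.6 + 6.5·0.65633) = 4.4597 and x_2* = 0.65633·4.4597 = 2.927.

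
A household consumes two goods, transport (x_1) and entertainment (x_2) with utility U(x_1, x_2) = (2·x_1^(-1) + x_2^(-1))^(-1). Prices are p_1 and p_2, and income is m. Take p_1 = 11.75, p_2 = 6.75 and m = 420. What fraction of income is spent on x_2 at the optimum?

share on x_2 = 0.3489

From the CES first-order condition, 2·(x_2/x_1)^(2) = p_1/p_2.
Hence x_2/x_1 = ((1/2)·p_1/p_2)^(1/(2)), i.e. raised to the 0.5 power.
Substitute x_2 = (x_2/x_1)·x_1 into the budget: x_1* = m/(p_1 + p_2·(x_2/x_1)).
Numerically x_2/x_1 = 0.932936, so x_1* = 420/(11.75 + 6.75·0.932936) = 23.2722 and x_2* = 0.932936·23.2722 = 21.7114.
Expenditure on x_2: 6.75·21.7114 = 146.5522; share = 0.3489.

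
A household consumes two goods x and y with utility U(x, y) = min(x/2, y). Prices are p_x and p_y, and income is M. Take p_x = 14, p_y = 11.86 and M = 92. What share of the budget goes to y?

share on y = 0.2975

Leontief preferences: the optimum is at the kink where x/2 = y/1, i.e. y = (1/2)·x.
Budget: p_x·x + p_y·(1/2)·x = M, so (2·p_x + p_y)·x = 2·M.
Demand: x*(p_x,p_y,M) = 2·M/(2·p_x + p_y), y* = M/(2·p_x + p_y).
Here 2·14 + 11.86 = 39.86, giving x* = 4.6162 and y* = 2.3081.
Expenditure on y: 11.86·2.3081 = 27.3738; share = 0.2975.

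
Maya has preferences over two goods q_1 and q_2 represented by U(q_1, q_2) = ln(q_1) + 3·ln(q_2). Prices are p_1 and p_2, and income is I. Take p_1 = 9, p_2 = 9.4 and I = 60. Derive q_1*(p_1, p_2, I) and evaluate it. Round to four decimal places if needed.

The MRS is (1/3)·q_2/q_1. Set MRS = p_1/p_2.
So p_2·q_2 = 3·p_1·q_1; combined with the budget, a share 0.25 of income goes to q_1.
Demand: q_1*(p_1,p_2,I) = 0.25·I/p_1 and q_2* = 0.75·I/p_2.
At p_1=9, p_2=9.4, I=60: q_1* = 0.25·60/9 = 1.6667.

q_1* = 1.6667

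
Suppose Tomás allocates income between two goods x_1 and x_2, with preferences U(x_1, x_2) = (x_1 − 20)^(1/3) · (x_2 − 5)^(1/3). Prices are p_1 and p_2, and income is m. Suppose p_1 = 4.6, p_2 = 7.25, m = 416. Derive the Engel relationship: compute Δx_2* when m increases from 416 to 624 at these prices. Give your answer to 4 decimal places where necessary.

Δx_2* = 14.3448

Let x_1' = x_1−20, x_2' = x_2−5. MRS = x_2'/x_1' = p_1/p_2.
Substituting into the budget: x_1* = 20 + 0.5·(m − 20·p_1 − 5·p_2)/p_1, and x_2* = 5 + 0.5·(…)/p_2.
Discretionary income = 416 − 20·4.6 − 5·7.25 = 287.75; x_2* = 5 + 0.5·287.75/7.25 = 24.8448.
At m' = 624: x_2* = 39.1897. Change: 39.1897 − 24.8448 = 14.3448.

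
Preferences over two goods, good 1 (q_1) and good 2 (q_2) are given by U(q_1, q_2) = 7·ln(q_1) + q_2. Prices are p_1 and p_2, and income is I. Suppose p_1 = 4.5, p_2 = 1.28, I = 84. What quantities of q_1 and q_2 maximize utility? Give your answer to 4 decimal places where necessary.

At the given prices: q_1* = 7·1.28/4.5 = 1.9911, and q_2* = 58.625.

q_1* = 1.9911, q_2* = 58.625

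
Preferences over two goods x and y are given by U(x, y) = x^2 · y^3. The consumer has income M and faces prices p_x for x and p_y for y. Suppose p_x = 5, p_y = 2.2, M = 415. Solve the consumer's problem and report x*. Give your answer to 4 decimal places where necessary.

x* = 33.2

MU_x/MU_y = (2·y)/(3·x); tangency sets this equal to p_x/p_y.
Rearranging, p_y·y = (3/2)·p_x·x. Substituting into the budget gives p_x·x·(1 + (3/2)) = M.
Demand: x*(p_x,p_y,M) = 0.4·M/p_x and y* = 0.6·M/p_y.
At p_x=5, p_y=2.2, M=415: x* = 0.4·415/5 = 33.2.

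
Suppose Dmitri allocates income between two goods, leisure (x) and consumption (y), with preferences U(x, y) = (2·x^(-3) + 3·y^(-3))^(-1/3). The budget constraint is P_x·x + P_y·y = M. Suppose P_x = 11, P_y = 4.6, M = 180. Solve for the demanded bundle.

From the CES first-order condition, (2/3)·(y/x)^(4) = P_x/P_y.
Hence y/x = ((3/2)·P_x/P_y)^(1/(4)), i.e. raised to the 0.25 power.
With the ratio pinned down, the budget gives x* = M/(P_x + P_y·(y/x)) and y* = (y/x)·x*.
Numerically y/x = 1.3762, so x* = 180/(11 + 4.6·1.3762) = 10.3863 and y* = 1.3762·10.3863 = 14.2936.

x* = 10.3863, y* = 14.2936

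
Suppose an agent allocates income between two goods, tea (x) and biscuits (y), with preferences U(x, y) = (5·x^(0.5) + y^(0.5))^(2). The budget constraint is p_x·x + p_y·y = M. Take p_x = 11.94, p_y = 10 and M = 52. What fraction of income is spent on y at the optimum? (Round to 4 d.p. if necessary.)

share on y = 0.0456

MU_x ∝ 5·x^(-0.5), MU_y ∝ y^(-0.5), so MRS = 5·(y/x)^(0.5) = p_x/p_y.
Solve for the ratio: y/x = [(1/5)·p_x/p_y]^(2).
Substitute y = (y/x)·x into the budget: x* = M/(p_x + p_y·(y/x)).
Numerically y/x = 0.057025, so x* = 52/(11.94 + 10·0.057025) = 4.1566 and y* = 0.057025·4.1566 = 0.237.
Expenditure on y: 10·0.237 = 2.3703; share = 0.0456.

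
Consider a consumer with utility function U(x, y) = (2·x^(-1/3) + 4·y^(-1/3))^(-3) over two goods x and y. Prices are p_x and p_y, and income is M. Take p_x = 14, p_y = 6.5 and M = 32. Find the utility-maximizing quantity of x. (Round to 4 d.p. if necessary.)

MU_x ∝ 2·x^(-4/3), MU_y ∝ 4·y^(-4/3), so MRS = (1/2)·(y/x)^(4/3) = p_x/p_y.
Hence y/x = (2·p_x/p_y)^(1/(4/3)), i.e. raised to the 0.75 power.
Substitute y = (y/x)·x into the budget: x* = M/(p_x + p_y·(y/x)).
Numerically y/x = 2.990085, so x* = 32/(14 + 6.5·2.990085) = 0.9571.

x* = 0.9571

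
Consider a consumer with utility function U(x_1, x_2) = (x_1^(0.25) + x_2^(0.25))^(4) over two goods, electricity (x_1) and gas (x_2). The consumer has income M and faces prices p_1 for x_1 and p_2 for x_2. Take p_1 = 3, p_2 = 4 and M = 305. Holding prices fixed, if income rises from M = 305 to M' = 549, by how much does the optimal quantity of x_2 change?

Δx_2* = 29.0387

MRS = MU_x_1/MU_x_2 = (x_2/x_1)^(0.75). Set equal to p_1/p_2.
Solve for the ratio: x_2/x_1 = [p_1/p_2]^(4/3).
With the ratio pinned down, the budget gives x_1* = M/(p_1 + p_2·(x_2/x_1)) and x_2* = (x_2/x_1)·x_1*.
Numerically x_2/x_1 = 0.68142, so x_1* = 305/(3 + 4·0.68142) = 53.2688 and x_2* = 0.68142·53.2688 = 36.2984.
At M' = 549: x_2* = 65.3372. Change: 65.3372 − 36.2984 = 29.0387.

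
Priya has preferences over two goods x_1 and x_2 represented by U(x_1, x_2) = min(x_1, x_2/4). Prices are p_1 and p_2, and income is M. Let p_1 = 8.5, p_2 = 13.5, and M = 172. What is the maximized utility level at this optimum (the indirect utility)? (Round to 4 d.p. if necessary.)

V = 2.752

Leontief preferences: the optimum is at the kink where x_1/1 = x_2/4, i.e. x_2 = 4·x_1.
Budget: p_1·x_1 + p_2·4·x_1 = M, so (p_1 + 4·p_2)·x_1 = M.
Demand: x_1*(p_1,p_2,M) = M/(p_1 + 4·p_2), x_2* = 4·M/(p_1 + 4·p_2).
Here 8.5 + 4·13.5 = 62.5, giving x_1* = 2.752 and x_2* = 11.008.
Utility at the optimum: U(2.752, 11.008) = 2.752.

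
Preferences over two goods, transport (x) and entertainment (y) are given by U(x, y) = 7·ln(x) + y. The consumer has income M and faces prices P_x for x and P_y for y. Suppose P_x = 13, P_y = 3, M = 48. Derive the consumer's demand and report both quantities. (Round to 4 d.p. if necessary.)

MU_x = 7/x, MU_y = 1. Tangency: 7/x = P_x/P_y.
So x*(P_x,P_y) = 7·P_y/P_x, independent of income; and y* = (M − 7·P_y)/P_y.
At the given prices: x* = 7·3/13 = 1.6154, and y* = 9.

x* = 1.6154, y* = 9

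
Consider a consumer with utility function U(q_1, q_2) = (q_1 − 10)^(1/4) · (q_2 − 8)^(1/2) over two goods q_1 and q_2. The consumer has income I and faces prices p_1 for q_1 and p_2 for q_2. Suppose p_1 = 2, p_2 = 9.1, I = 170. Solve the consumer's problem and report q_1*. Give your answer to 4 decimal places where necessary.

Let q_1' = q_1−10, q_2' = q_2−8. MRS = (1/2)·q_2'/q_1' = p_1/p_2.
Substituting into the budget: q_1* = 10 + 1/3·(I − 10·p_1 − 8·p_2)/p_1, and q_2* = 8 + 2/3·(…)/p_2.
Discretionary income = 170 − 10·2 − 8·9.1 = 77.2; q_1* = 10 + 1/3·77.2/2 = 22.8667.

q_1* = 22.8667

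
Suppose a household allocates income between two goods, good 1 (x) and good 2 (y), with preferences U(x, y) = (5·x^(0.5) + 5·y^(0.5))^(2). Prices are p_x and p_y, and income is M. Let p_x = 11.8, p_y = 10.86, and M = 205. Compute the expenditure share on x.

share on x = 0.4793

Substitute y = (y/x)·x into the budget: x* = M/(p_x + p_y·(y/x)).
Numerically y/x = 1.180604, so x* = 205/(11.8 + 10.86·1.180604) = 8.3261 and y* = 1.180604·8.3261 = 9.8298.
Expenditure on x: 11.8·8.3261 = 98.248; share = 0.4793.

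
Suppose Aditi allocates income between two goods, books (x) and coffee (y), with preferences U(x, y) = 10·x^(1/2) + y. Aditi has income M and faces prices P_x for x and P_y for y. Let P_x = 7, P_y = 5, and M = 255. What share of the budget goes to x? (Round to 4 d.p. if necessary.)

MU_x = 5/√x, MU_y = 1. Tangency: 5/√x = P_x/P_y.
Thus x* = (5·P_y/P_x)² — independent of M — with the rest of income spent on y.
Plugging in: x* = (5·5/7)² = 12.7551, y* = 33.1429.
Expenditure on x: 7·12.7551 = 89.2857; share = 0.3501.

share on x = 0.3501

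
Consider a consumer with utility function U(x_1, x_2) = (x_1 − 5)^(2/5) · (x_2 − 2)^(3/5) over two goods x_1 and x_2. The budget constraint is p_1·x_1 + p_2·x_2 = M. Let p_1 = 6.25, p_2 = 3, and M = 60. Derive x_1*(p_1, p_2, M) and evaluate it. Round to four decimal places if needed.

x_1* = 6.456

Discretionary income = 60 − 5·6.25 − 2·3 = 22.75; x_1* = 5 + 0.4·22.75/6.25 = 6.456.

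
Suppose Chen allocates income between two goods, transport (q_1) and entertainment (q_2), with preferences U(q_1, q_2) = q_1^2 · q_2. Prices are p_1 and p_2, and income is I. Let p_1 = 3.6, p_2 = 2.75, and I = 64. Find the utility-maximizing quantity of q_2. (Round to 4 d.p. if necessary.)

MU_q_1/MU_q_2 = (2·q_2)/(q_1); tangency sets this equal to p_1/p_2.
So 2·p_2·q_2 = p_1·q_1; combined with the budget, a share 2/3 of income goes to q_1.
Demand: q_1*(p_1,p_2,I) = 2/3·I/p_1 and q_2* = 1/3·I/p_2.
At p_1=3.6, p_2=2.75, I=64: q_2* = 1/3·64/2.75 = 7.7576.

q_2* = 7.7576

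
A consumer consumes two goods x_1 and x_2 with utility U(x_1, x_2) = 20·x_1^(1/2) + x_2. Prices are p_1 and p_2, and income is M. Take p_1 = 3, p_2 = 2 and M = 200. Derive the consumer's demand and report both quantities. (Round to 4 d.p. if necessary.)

x_1* = 44.4444, x_2* = 33.3333

MU_x_1 = 10/√x_1, MU_x_2 = 1. Tangency: 10/√x_1 = p_1/p_2.
Thus x_1* = (10·p_2/p_1)² — independent of M — with the rest of income spent on x_2.
Plugging in: x_1* = (10·2/3)² = 44.4444, x_2* = 33.3333.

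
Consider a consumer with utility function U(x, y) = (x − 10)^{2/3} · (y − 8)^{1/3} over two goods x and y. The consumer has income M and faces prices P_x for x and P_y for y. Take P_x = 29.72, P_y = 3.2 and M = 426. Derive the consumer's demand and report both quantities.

x* = 12.3149, y* = 18.75

This is Cobb-Douglas in (x−10, y−8): tangency gives 2/3·P_y·(y−8) = 1/3·P_x·(x−10).
Substituting into the budget: x* = 10 + 2/3·(M − 10·P_x − 8·P_y)/P_x, and y* = 8 + 1/3·(…)/P_y.
Discretionary income = 426 − 10·29.72 − 8·3.2 = 103.2; x* = 10 + 2/3·103.2/29.72 = 12.3149; y* = 8 + 1/3·103.2/3.2 = 18.75.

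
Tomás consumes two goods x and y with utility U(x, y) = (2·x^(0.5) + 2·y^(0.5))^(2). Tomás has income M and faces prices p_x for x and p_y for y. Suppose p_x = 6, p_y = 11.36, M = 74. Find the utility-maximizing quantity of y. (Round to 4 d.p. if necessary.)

y* = 2.2514

From the CES first-order condition, (y/x)^(0.5) = p_x/p_y.
Hence y/x = (p_x/p_y)^(1/(0.5)), i.e. raised to the 2 power.
Substitute y = (y/x)·x into the budget: x* = M/(p_x + p_y·(y/x)).
Numerically y/x = 0.278963, so x* = 74/(6 + 11.36·0.278963) = 8.0707 and y* = 0.278963·8.0707 = 2.2514.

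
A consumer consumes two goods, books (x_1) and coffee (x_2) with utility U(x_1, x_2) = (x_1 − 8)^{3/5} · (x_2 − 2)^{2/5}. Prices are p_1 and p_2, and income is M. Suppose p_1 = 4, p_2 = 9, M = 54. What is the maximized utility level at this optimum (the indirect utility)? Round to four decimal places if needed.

V = 0.3688

After buying the subsistence bundle (8, 2), a share 0.6 of the remaining income goes to x_1: x_1* = 8 + 0.6·(M − 8p_1 − 2p_2)/p_1.
Discretionary income = 54 − 8·4 − 2·9 = 4; x_1* = 8 + 0.6·4/4 = 8.6; x_2* = 2 + 0.4·4/9 = 2.1778.
Utility at the optimum: U(8.6, 2.1778) = 0.3688.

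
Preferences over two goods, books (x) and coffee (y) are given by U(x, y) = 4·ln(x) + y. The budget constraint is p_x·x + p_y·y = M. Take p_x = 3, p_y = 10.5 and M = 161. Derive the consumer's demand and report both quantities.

x* = 14, y* = 11.3333

MU_x = 4/x, MU_y = 1. Tangency: 4/x = p_x/p_y.
So x*(p_x,p_y) = 4·p_y/p_x, independent of income; and y* = (M − 4·p_y)/p_y.
At the given prices: x* = 4·10.5/3 = 14, and y* = 11.3333.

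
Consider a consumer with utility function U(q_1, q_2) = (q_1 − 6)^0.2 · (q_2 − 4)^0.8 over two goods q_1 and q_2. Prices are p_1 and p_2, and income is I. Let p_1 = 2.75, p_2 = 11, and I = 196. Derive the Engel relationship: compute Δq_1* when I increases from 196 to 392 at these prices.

MRS = (1/4)·(q_2−4)/(q_1−6). Tangency with p_1/p_2 gives q_2−4 = 4·(p_1/p_2)·(q_1−6).
After buying the subsistence bundle (6, 4), a share 0.2 of the remaining income goes to q_1: q_1* = 6 + 0.2·(I − 6p_1 − 4p_2)/p_1.
Discretionary income = 196 − 6·2.75 − 4·11 = 135.5; q_1* = 6 + 0.2·135.5/2.75 = 15.8545.
At I' = 392: q_1* = 30.1091. Change: 30.1091 − 15.8545 = 14.2545.

Δq_1* = 14.2545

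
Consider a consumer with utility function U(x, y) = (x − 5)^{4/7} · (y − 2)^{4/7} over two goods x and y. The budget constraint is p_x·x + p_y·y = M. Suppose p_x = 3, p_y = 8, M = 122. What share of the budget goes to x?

share on x = 0.4959

This is Cobb-Douglas in (x−5, y−2): tangency gives 4/7·p_y·(y−2) = 4/7·p_x·(x−5).
Substituting into the budget: x* = 5 + 0.5·(M − 5·p_x − 2·p_y)/p_x, and y* = 2 + 0.5·(…)/p_y.
Discretionary income = 122 − 5·3 − 2·8 = 91; x* = 5 + 0.5·91/3 = 20.1667; y* = 2 + 0.5·91/8 = 7.6875.
Expenditure on x: 3·20.1667 = 60.5; share = 0.4959.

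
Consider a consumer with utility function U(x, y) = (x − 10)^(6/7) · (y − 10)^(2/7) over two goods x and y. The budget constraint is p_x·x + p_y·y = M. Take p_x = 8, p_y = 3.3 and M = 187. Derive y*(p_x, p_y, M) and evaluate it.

Let x' = x−10, y' = y−10. MRS = 3·y'/x' = p_x/p_y.
Substituting into the budget: x* = 10 + 0.75·(M − 10·p_x − 10·p_y)/p_x, and y* = 10 + 0.25·(…)/p_y.
Discretionary income = 187 − 10·8 − 10·3.3 = 74; y* = 10 + 0.25·74/3.3 = 15.6061.

y* = 15.6061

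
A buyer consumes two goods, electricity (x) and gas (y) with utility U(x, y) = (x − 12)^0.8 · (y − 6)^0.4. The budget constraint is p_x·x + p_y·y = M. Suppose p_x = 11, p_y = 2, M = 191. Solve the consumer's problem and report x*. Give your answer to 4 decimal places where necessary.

x* = 14.8485

MRS = 2·(y−6)/(x−12). Tangency with p_x/p_y gives y−6 = (1/2)·(p_x/p_y)·(x−12).
Substituting into the budget: x* = 12 + 2/3·(M − 12·p_x − 6·p_y)/p_x, and y* = 6 + 1/3·(…)/p_y.
Discretionary income = 191 − 12·11 − 6·2 = 47; x* = 12 + 2/3·47/11 = 14.8485.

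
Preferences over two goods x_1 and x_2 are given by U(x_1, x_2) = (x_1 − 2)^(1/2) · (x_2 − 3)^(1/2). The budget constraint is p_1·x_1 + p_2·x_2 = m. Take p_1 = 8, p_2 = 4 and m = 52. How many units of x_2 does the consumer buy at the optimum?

x_2* = 6

Substituting into the budget: x_1* = 2 + 0.5·(m − 2·p_1 − 3·p_2)/p_1, and x_2* = 3 + 0.5·(…)/p_2.
Discretionary income = 52 − 2·8 − 3·4 = 24; x_2* = 3 + 0.5·24/4 = 6.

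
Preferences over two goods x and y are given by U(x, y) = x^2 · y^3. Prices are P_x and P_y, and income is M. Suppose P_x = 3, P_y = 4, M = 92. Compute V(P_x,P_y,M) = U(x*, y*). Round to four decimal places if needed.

MU_x/MU_y = (2·y)/(3·x); tangency sets this equal to P_x/P_y.
So 2·P_y·y = 3·P_x·x; combined with the budget, a share 0.4 of income goes to x.
Demand: x*(P_x,P_y,M) = 0.4·M/P_x and y* = 0.6·M/P_y.
At P_x=3, P_y=4, M=92: x* = 0.4·92/3 = 12.2667, y* = 13.8.
Utility at the optimum: U(12.2667, 13.8) = 395448.9139.

V = 395448.9139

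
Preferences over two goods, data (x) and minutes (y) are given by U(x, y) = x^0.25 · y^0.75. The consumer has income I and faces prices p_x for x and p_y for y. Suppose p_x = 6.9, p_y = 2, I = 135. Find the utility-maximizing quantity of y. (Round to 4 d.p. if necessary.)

The MRS is (1/3)·y/x. Set MRS = p_x/p_y.
So 0.25·p_y·y = 0.75·p_x·x; combined with the budget, a share 0.25 of income goes to x.
Demand: x*(p_x,p_y,I) = 0.25·I/p_x and y* = 0.75·I/p_y.
At p_x=6.9, p_y=2, I=135: y* = 0.75·135/2 = 50.625.

y* = 50.625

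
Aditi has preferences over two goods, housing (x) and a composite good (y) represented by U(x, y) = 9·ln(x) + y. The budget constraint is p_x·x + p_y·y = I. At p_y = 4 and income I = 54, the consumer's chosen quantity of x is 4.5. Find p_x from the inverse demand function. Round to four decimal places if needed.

MU_x = 9/x, MU_y = 1. Tangency: 9/x = p_x/p_y.
So x*(p_x,p_y) = 9·p_y/p_x, independent of income; and y* = (I − 9·p_y)/p_y.
Set x* = 4.5 in the demand function and solve for p_x: p_x = 8.

p_x = 8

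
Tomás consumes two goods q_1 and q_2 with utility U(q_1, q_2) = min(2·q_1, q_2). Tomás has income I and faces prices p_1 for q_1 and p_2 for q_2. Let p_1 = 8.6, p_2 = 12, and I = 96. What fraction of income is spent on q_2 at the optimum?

share on q_2 = 0.7362

Leontief preferences: the optimum is at the kink where q_1/1 = q_2/2, i.e. q_2 = 2·q_1.
Budget: p_1·q_1 + p_2·2·q_1 = I, so (p_1 + 2·p_2)·q_1 = I.
Demand: q_1*(p_1,p_2,I) = I/(p_1 + 2·p_2), q_2* = 2·I/(p_1 + 2·p_2).
Here 8.6 + 2·12 = 32.6, giving q_1* = 2.9448 and q_2* = 5.8896.
Expenditure on q_2: 12·5.8896 = 70.6748; share = 0.7362.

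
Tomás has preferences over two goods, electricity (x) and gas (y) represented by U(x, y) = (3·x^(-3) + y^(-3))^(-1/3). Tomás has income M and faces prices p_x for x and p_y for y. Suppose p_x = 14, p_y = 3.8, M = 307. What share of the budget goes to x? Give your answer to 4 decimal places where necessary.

MU_x ∝ 3·x^(-4), MU_y ∝ y^(-4), so MRS = 3·(y/x)^(4) = p_x/p_y.
Solve for the ratio: y/x = [(1/3)·p_x/p_y]^(0.25).
Substitute y = (y/x)·x into the budget: x* = M/(p_x + p_y·(y/x)).
Numerically y/x = 1.052703, so x* = 307/(14 + 3.8·1.052703) = 17.0553 and y* = 1.052703·17.0553 = 17.9542.
Expenditure on x: 14·17.0553 = 238.7742; share = 0.7778.

share on x = 0.7778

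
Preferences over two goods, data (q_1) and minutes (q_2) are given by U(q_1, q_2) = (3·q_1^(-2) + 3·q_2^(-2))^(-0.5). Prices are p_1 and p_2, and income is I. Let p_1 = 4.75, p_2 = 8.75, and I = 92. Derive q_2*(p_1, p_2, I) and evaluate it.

q_2* = 6.3131

Substitute q_2 = (q_2/q_1)·q_1 into the budget: q_1* = I/(p_1 + p_2·(q_2/q_1)).
Numerically q_2/q_1 = 0.815759, so q_1* = 92/(4.75 + 8.75·0.815759) = 7.739 and q_2* = 0.815759·7.739 = 6.3131.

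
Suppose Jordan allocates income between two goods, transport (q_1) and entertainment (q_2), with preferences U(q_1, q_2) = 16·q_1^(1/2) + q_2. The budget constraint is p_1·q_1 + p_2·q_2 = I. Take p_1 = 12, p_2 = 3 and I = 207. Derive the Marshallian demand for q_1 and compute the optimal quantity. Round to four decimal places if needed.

Utility is quasi-linear in q_2; the FOC for q_1 is 8/√q_1 = p_1/p_2.
Solve: √q_1 = 8·p_2/p_1, so q_1*(p_1,p_2) = (8·p_2/p_1)², and q_2* = (I − p_1·q_1*)/p_2.
Plugging in: q_1* = (8·3/12)² = 4.

q_1* = 4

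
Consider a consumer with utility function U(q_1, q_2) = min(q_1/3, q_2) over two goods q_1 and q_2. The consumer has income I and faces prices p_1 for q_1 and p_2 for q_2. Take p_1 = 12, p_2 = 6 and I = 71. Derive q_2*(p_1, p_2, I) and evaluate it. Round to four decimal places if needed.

Demand: q_1*(p_1,p_2,I) = 3·I/(3·p_1 + p_2), q_2* = I/(3·p_1 + p_2).
Here 3·12 + 6 = 42, giving q_2* = 1.6905.

q_2* = 1.6905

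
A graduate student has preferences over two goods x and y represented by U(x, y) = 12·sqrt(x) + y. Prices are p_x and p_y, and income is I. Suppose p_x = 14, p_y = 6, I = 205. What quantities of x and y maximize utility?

x* = 6.6122, y* = 18.7381

MU_x = 6/√x, MU_y = 1. Tangency: 6/√x = p_x/p_y.
Solve: √x = 6·p_y/p_x, so x*(p_x,p_y) = (6·p_y/p_x)², and y* = (I − p_x·x*)/p_y.
Plugging in: x* = (6·6/14)² = 6.6122, y* = 18.7381.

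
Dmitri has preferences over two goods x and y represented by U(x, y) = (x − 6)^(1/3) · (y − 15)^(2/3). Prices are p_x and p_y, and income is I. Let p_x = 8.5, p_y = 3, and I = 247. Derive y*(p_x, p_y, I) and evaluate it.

Substituting into the budget: x* = 6 + 1/3·(I − 6·p_x − 15·p_y)/p_x, and y* = 15 + 2/3·(…)/p_y.
Discretionary income = 247 − 6·8.5 − 15·3 = 151; y* = 15 + 2/3·151/3 = 48.5556.

y* = 48.5556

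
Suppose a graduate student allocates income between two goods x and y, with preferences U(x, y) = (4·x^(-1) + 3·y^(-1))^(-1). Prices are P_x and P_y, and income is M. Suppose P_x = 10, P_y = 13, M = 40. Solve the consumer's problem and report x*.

x* = 2.0127

MRS = MU_x/MU_y = (4/3)·(y/x)^(2). Set equal to P_x/P_y.
Solve for the ratio: y/x = [(3/4)·P_x/P_y]^(0.5).
Substitute y = (y/x)·x into the budget: x* = M/(P_x + P_y·(y/x)).
Numerically y/x = 0.759555, so x* = 40/(10 + 13·0.759555) = 2.0127.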